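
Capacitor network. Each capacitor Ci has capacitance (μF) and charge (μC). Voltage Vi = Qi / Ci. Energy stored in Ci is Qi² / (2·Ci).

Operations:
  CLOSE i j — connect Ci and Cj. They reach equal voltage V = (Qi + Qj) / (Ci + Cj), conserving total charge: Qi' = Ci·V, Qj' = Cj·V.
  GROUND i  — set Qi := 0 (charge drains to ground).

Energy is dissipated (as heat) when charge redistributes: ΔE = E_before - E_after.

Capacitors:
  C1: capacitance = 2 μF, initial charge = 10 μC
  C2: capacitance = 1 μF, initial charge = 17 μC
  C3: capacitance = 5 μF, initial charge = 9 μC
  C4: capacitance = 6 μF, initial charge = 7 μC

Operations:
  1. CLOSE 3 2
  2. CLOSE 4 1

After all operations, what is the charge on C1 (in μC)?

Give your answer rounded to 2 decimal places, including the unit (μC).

Answer: 4.25 μC

Derivation:
Initial: C1(2μF, Q=10μC, V=5.00V), C2(1μF, Q=17μC, V=17.00V), C3(5μF, Q=9μC, V=1.80V), C4(6μF, Q=7μC, V=1.17V)
Op 1: CLOSE 3-2: Q_total=26.00, C_total=6.00, V=4.33; Q3=21.67, Q2=4.33; dissipated=96.267
Op 2: CLOSE 4-1: Q_total=17.00, C_total=8.00, V=2.12; Q4=12.75, Q1=4.25; dissipated=11.021
Final charges: Q1=4.25, Q2=4.33, Q3=21.67, Q4=12.75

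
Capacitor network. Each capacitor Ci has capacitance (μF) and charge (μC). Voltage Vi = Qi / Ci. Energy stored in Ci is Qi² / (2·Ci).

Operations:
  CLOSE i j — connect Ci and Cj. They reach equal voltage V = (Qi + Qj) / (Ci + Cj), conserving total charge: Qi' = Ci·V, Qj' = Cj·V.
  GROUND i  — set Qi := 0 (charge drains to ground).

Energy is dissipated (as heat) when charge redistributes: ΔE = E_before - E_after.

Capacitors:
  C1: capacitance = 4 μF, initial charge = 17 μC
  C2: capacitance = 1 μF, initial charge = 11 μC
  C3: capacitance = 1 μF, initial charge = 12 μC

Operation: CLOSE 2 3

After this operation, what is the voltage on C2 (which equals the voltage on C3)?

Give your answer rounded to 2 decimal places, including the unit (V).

Answer: 11.50 V

Derivation:
Initial: C1(4μF, Q=17μC, V=4.25V), C2(1μF, Q=11μC, V=11.00V), C3(1μF, Q=12μC, V=12.00V)
Op 1: CLOSE 2-3: Q_total=23.00, C_total=2.00, V=11.50; Q2=11.50, Q3=11.50; dissipated=0.250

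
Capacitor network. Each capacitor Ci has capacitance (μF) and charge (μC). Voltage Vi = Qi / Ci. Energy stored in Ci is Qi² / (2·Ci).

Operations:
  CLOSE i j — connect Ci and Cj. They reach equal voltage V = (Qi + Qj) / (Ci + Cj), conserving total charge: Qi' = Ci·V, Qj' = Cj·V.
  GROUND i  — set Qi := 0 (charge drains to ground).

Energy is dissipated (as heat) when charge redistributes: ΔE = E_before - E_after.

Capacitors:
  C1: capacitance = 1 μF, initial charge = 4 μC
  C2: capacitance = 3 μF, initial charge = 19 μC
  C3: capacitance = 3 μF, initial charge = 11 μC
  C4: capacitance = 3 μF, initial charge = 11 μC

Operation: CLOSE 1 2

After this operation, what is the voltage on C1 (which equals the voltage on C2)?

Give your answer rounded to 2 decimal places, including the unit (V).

Answer: 5.75 V

Derivation:
Initial: C1(1μF, Q=4μC, V=4.00V), C2(3μF, Q=19μC, V=6.33V), C3(3μF, Q=11μC, V=3.67V), C4(3μF, Q=11μC, V=3.67V)
Op 1: CLOSE 1-2: Q_total=23.00, C_total=4.00, V=5.75; Q1=5.75, Q2=17.25; dissipated=2.042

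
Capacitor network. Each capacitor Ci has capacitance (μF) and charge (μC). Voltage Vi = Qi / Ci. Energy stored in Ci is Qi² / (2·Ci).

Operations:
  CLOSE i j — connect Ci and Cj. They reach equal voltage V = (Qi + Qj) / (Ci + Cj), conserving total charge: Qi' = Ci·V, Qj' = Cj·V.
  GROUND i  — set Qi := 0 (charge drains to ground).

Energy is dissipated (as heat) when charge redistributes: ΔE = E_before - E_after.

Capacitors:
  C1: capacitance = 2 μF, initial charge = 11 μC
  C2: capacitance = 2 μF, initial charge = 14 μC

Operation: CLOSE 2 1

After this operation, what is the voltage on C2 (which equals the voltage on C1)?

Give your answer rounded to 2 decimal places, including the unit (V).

Answer: 6.25 V

Derivation:
Initial: C1(2μF, Q=11μC, V=5.50V), C2(2μF, Q=14μC, V=7.00V)
Op 1: CLOSE 2-1: Q_total=25.00, C_total=4.00, V=6.25; Q2=12.50, Q1=12.50; dissipated=1.125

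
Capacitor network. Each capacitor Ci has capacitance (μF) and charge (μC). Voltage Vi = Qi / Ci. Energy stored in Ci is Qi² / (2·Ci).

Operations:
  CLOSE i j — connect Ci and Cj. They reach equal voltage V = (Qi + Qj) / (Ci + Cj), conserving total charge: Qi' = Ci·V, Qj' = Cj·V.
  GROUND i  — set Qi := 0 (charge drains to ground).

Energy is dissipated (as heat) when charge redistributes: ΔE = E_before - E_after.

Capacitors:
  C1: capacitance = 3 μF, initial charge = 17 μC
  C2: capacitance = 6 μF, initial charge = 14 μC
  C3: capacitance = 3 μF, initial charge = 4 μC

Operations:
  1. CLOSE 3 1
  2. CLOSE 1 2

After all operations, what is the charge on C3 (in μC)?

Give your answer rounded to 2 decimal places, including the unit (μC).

Answer: 10.50 μC

Derivation:
Initial: C1(3μF, Q=17μC, V=5.67V), C2(6μF, Q=14μC, V=2.33V), C3(3μF, Q=4μC, V=1.33V)
Op 1: CLOSE 3-1: Q_total=21.00, C_total=6.00, V=3.50; Q3=10.50, Q1=10.50; dissipated=14.083
Op 2: CLOSE 1-2: Q_total=24.50, C_total=9.00, V=2.72; Q1=8.17, Q2=16.33; dissipated=1.361
Final charges: Q1=8.17, Q2=16.33, Q3=10.50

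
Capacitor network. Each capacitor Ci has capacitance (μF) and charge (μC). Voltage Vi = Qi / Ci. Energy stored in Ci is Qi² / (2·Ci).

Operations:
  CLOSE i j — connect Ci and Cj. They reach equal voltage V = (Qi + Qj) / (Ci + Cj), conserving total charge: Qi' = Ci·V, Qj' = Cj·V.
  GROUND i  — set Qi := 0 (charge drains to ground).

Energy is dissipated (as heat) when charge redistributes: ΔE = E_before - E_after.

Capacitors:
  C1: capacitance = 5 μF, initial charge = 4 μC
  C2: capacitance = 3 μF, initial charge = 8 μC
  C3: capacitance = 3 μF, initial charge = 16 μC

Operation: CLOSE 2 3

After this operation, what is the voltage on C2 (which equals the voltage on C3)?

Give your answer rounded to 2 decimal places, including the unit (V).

Answer: 4.00 V

Derivation:
Initial: C1(5μF, Q=4μC, V=0.80V), C2(3μF, Q=8μC, V=2.67V), C3(3μF, Q=16μC, V=5.33V)
Op 1: CLOSE 2-3: Q_total=24.00, C_total=6.00, V=4.00; Q2=12.00, Q3=12.00; dissipated=5.333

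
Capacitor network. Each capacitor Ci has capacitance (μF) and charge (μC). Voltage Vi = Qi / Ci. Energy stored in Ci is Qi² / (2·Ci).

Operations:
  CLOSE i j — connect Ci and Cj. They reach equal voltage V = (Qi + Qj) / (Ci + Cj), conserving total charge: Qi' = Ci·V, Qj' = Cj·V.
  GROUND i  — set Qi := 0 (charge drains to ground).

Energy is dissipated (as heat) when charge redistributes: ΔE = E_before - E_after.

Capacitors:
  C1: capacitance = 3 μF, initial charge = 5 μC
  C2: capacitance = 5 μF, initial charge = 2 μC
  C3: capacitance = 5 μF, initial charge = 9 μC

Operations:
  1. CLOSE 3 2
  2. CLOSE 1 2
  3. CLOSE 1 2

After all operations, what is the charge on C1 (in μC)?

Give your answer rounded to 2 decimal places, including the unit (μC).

Initial: C1(3μF, Q=5μC, V=1.67V), C2(5μF, Q=2μC, V=0.40V), C3(5μF, Q=9μC, V=1.80V)
Op 1: CLOSE 3-2: Q_total=11.00, C_total=10.00, V=1.10; Q3=5.50, Q2=5.50; dissipated=2.450
Op 2: CLOSE 1-2: Q_total=10.50, C_total=8.00, V=1.31; Q1=3.94, Q2=6.56; dissipated=0.301
Op 3: CLOSE 1-2: Q_total=10.50, C_total=8.00, V=1.31; Q1=3.94, Q2=6.56; dissipated=0.000
Final charges: Q1=3.94, Q2=6.56, Q3=5.50

Answer: 3.94 μC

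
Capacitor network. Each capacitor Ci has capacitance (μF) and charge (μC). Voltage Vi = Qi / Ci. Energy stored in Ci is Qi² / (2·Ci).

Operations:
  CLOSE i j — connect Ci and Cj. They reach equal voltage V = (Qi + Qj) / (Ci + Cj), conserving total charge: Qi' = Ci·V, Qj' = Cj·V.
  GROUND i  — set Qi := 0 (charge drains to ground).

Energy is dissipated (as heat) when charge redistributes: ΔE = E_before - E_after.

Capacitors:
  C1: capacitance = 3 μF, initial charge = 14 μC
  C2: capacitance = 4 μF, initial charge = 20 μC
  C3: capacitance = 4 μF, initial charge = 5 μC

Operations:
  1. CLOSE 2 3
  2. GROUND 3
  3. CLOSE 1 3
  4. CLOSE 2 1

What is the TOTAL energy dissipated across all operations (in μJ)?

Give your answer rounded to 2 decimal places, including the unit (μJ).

Answer: 53.35 μJ

Derivation:
Initial: C1(3μF, Q=14μC, V=4.67V), C2(4μF, Q=20μC, V=5.00V), C3(4μF, Q=5μC, V=1.25V)
Op 1: CLOSE 2-3: Q_total=25.00, C_total=8.00, V=3.12; Q2=12.50, Q3=12.50; dissipated=14.062
Op 2: GROUND 3: Q3=0; energy lost=19.531
Op 3: CLOSE 1-3: Q_total=14.00, C_total=7.00, V=2.00; Q1=6.00, Q3=8.00; dissipated=18.667
Op 4: CLOSE 2-1: Q_total=18.50, C_total=7.00, V=2.64; Q2=10.57, Q1=7.93; dissipated=1.085
Total dissipated: 53.345 μJ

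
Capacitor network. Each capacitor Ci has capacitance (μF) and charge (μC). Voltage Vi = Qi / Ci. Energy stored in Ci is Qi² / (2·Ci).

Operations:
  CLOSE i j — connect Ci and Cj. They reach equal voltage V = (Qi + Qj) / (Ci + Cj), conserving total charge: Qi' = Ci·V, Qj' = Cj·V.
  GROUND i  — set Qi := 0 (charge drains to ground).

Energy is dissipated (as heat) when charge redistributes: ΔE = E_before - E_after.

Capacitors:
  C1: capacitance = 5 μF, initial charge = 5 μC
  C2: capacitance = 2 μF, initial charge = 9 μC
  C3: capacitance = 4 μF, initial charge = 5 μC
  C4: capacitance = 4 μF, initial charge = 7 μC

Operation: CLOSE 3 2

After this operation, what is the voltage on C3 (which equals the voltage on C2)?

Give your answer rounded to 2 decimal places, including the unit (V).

Answer: 2.33 V

Derivation:
Initial: C1(5μF, Q=5μC, V=1.00V), C2(2μF, Q=9μC, V=4.50V), C3(4μF, Q=5μC, V=1.25V), C4(4μF, Q=7μC, V=1.75V)
Op 1: CLOSE 3-2: Q_total=14.00, C_total=6.00, V=2.33; Q3=9.33, Q2=4.67; dissipated=7.042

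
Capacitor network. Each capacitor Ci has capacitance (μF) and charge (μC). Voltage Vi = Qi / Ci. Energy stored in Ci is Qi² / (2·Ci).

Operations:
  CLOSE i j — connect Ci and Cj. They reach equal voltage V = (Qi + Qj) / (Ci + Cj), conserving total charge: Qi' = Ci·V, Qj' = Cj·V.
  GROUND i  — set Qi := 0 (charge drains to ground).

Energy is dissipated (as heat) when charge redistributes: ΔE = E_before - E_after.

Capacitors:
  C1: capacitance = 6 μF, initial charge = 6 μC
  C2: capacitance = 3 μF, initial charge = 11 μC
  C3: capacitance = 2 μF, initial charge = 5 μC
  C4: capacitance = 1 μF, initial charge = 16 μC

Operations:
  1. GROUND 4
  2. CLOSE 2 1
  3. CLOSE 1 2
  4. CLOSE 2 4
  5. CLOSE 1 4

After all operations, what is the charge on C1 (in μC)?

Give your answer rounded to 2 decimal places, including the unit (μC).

Initial: C1(6μF, Q=6μC, V=1.00V), C2(3μF, Q=11μC, V=3.67V), C3(2μF, Q=5μC, V=2.50V), C4(1μF, Q=16μC, V=16.00V)
Op 1: GROUND 4: Q4=0; energy lost=128.000
Op 2: CLOSE 2-1: Q_total=17.00, C_total=9.00, V=1.89; Q2=5.67, Q1=11.33; dissipated=7.111
Op 3: CLOSE 1-2: Q_total=17.00, C_total=9.00, V=1.89; Q1=11.33, Q2=5.67; dissipated=0.000
Op 4: CLOSE 2-4: Q_total=5.67, C_total=4.00, V=1.42; Q2=4.25, Q4=1.42; dissipated=1.338
Op 5: CLOSE 1-4: Q_total=12.75, C_total=7.00, V=1.82; Q1=10.93, Q4=1.82; dissipated=0.096
Final charges: Q1=10.93, Q2=4.25, Q3=5.00, Q4=1.82

Answer: 10.93 μC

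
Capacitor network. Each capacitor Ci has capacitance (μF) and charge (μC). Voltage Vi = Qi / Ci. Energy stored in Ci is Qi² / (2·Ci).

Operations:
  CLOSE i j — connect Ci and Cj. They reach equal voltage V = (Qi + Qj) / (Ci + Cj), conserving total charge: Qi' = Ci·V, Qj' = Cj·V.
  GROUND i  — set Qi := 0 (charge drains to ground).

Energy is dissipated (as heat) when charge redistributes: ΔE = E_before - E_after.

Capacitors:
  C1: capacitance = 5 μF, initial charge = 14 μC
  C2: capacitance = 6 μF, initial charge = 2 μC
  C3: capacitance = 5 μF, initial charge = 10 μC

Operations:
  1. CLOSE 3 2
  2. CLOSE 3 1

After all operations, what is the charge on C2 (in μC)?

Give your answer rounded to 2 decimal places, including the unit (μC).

Initial: C1(5μF, Q=14μC, V=2.80V), C2(6μF, Q=2μC, V=0.33V), C3(5μF, Q=10μC, V=2.00V)
Op 1: CLOSE 3-2: Q_total=12.00, C_total=11.00, V=1.09; Q3=5.45, Q2=6.55; dissipated=3.788
Op 2: CLOSE 3-1: Q_total=19.45, C_total=10.00, V=1.95; Q3=9.73, Q1=9.73; dissipated=3.651
Final charges: Q1=9.73, Q2=6.55, Q3=9.73

Answer: 6.55 μC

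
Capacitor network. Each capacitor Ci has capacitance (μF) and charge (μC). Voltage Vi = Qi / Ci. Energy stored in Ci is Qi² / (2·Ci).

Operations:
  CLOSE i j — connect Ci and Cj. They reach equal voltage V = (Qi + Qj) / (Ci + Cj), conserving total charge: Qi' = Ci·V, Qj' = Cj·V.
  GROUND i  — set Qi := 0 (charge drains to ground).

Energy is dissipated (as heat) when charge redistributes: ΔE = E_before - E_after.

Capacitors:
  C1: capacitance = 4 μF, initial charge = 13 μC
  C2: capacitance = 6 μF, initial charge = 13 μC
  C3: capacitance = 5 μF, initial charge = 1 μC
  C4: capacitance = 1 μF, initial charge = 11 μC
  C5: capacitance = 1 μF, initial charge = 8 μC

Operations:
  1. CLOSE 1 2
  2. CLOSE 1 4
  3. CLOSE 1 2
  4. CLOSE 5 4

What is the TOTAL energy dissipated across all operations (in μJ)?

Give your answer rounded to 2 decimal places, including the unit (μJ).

Initial: C1(4μF, Q=13μC, V=3.25V), C2(6μF, Q=13μC, V=2.17V), C3(5μF, Q=1μC, V=0.20V), C4(1μF, Q=11μC, V=11.00V), C5(1μF, Q=8μC, V=8.00V)
Op 1: CLOSE 1-2: Q_total=26.00, C_total=10.00, V=2.60; Q1=10.40, Q2=15.60; dissipated=1.408
Op 2: CLOSE 1-4: Q_total=21.40, C_total=5.00, V=4.28; Q1=17.12, Q4=4.28; dissipated=28.224
Op 3: CLOSE 1-2: Q_total=32.72, C_total=10.00, V=3.27; Q1=13.09, Q2=19.63; dissipated=3.387
Op 4: CLOSE 5-4: Q_total=12.28, C_total=2.00, V=6.14; Q5=6.14, Q4=6.14; dissipated=3.460
Total dissipated: 36.479 μJ

Answer: 36.48 μJ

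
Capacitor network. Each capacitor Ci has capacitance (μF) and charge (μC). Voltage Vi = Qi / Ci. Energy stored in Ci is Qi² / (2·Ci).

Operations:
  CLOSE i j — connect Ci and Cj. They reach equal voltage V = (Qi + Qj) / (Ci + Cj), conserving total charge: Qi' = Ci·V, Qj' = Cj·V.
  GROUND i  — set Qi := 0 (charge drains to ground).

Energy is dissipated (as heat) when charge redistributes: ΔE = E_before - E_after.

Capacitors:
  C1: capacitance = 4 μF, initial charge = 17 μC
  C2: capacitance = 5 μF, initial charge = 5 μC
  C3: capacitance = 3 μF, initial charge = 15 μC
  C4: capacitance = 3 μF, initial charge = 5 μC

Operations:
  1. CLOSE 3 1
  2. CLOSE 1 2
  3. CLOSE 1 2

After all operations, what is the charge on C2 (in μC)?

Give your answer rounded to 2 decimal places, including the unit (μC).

Initial: C1(4μF, Q=17μC, V=4.25V), C2(5μF, Q=5μC, V=1.00V), C3(3μF, Q=15μC, V=5.00V), C4(3μF, Q=5μC, V=1.67V)
Op 1: CLOSE 3-1: Q_total=32.00, C_total=7.00, V=4.57; Q3=13.71, Q1=18.29; dissipated=0.482
Op 2: CLOSE 1-2: Q_total=23.29, C_total=9.00, V=2.59; Q1=10.35, Q2=12.94; dissipated=14.172
Op 3: CLOSE 1-2: Q_total=23.29, C_total=9.00, V=2.59; Q1=10.35, Q2=12.94; dissipated=0.000
Final charges: Q1=10.35, Q2=12.94, Q3=13.71, Q4=5.00

Answer: 12.94 μC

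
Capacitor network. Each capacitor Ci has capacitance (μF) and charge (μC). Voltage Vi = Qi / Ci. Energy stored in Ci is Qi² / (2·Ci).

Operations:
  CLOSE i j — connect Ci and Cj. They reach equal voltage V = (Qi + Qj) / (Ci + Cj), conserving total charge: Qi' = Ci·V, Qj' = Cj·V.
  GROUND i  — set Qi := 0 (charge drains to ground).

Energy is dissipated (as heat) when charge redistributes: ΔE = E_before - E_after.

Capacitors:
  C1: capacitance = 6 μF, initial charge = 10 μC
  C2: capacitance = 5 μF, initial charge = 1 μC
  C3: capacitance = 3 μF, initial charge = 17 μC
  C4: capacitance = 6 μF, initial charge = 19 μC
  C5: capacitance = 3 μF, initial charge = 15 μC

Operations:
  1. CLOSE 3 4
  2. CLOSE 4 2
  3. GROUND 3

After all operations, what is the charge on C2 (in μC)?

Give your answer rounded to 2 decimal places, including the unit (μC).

Initial: C1(6μF, Q=10μC, V=1.67V), C2(5μF, Q=1μC, V=0.20V), C3(3μF, Q=17μC, V=5.67V), C4(6μF, Q=19μC, V=3.17V), C5(3μF, Q=15μC, V=5.00V)
Op 1: CLOSE 3-4: Q_total=36.00, C_total=9.00, V=4.00; Q3=12.00, Q4=24.00; dissipated=6.250
Op 2: CLOSE 4-2: Q_total=25.00, C_total=11.00, V=2.27; Q4=13.64, Q2=11.36; dissipated=19.691
Op 3: GROUND 3: Q3=0; energy lost=24.000
Final charges: Q1=10.00, Q2=11.36, Q3=0.00, Q4=13.64, Q5=15.00

Answer: 11.36 μC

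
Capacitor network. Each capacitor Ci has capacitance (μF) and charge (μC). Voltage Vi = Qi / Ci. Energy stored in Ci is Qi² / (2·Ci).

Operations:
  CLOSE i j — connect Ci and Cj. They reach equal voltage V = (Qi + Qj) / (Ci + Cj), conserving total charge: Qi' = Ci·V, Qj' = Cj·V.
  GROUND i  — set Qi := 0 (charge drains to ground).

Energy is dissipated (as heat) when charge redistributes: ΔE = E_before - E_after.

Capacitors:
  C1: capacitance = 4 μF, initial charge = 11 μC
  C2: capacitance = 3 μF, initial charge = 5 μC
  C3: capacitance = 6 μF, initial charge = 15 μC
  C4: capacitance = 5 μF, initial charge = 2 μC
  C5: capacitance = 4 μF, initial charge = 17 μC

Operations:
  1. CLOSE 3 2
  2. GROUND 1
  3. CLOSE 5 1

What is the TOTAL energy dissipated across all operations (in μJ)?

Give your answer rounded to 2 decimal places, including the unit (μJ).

Answer: 33.88 μJ

Derivation:
Initial: C1(4μF, Q=11μC, V=2.75V), C2(3μF, Q=5μC, V=1.67V), C3(6μF, Q=15μC, V=2.50V), C4(5μF, Q=2μC, V=0.40V), C5(4μF, Q=17μC, V=4.25V)
Op 1: CLOSE 3-2: Q_total=20.00, C_total=9.00, V=2.22; Q3=13.33, Q2=6.67; dissipated=0.694
Op 2: GROUND 1: Q1=0; energy lost=15.125
Op 3: CLOSE 5-1: Q_total=17.00, C_total=8.00, V=2.12; Q5=8.50, Q1=8.50; dissipated=18.062
Total dissipated: 33.882 μJ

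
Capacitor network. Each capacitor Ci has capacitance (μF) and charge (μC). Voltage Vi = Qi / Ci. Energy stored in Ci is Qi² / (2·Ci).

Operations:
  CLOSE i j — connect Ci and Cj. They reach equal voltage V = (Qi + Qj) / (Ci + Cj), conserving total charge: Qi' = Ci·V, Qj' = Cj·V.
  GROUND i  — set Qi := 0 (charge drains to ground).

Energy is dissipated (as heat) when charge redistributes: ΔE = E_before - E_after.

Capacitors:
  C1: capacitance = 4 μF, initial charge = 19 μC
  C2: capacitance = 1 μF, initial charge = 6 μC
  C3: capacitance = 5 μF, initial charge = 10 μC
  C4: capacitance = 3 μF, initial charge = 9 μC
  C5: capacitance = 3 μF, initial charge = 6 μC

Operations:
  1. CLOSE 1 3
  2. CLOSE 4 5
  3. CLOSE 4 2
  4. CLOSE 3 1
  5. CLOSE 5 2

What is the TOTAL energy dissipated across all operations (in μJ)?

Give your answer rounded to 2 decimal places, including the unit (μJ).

Answer: 14.03 μJ

Derivation:
Initial: C1(4μF, Q=19μC, V=4.75V), C2(1μF, Q=6μC, V=6.00V), C3(5μF, Q=10μC, V=2.00V), C4(3μF, Q=9μC, V=3.00V), C5(3μF, Q=6μC, V=2.00V)
Op 1: CLOSE 1-3: Q_total=29.00, C_total=9.00, V=3.22; Q1=12.89, Q3=16.11; dissipated=8.403
Op 2: CLOSE 4-5: Q_total=15.00, C_total=6.00, V=2.50; Q4=7.50, Q5=7.50; dissipated=0.750
Op 3: CLOSE 4-2: Q_total=13.50, C_total=4.00, V=3.38; Q4=10.12, Q2=3.38; dissipated=4.594
Op 4: CLOSE 3-1: Q_total=29.00, C_total=9.00, V=3.22; Q3=16.11, Q1=12.89; dissipated=0.000
Op 5: CLOSE 5-2: Q_total=10.88, C_total=4.00, V=2.72; Q5=8.16, Q2=2.72; dissipated=0.287
Total dissipated: 14.034 μJ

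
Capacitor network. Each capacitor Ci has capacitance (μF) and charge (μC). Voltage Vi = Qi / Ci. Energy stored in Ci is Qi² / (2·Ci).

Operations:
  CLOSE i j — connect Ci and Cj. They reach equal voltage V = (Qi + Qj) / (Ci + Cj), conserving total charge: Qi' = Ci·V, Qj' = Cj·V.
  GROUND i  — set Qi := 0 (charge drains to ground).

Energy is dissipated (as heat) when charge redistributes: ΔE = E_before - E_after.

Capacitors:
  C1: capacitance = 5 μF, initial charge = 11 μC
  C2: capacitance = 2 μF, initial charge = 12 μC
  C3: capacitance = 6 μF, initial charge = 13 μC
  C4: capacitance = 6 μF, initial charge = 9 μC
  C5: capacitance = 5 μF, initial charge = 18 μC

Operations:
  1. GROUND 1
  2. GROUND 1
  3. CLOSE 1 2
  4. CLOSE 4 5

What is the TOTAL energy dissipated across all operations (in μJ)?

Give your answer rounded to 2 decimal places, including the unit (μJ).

Initial: C1(5μF, Q=11μC, V=2.20V), C2(2μF, Q=12μC, V=6.00V), C3(6μF, Q=13μC, V=2.17V), C4(6μF, Q=9μC, V=1.50V), C5(5μF, Q=18μC, V=3.60V)
Op 1: GROUND 1: Q1=0; energy lost=12.100
Op 2: GROUND 1: Q1=0; energy lost=0.000
Op 3: CLOSE 1-2: Q_total=12.00, C_total=7.00, V=1.71; Q1=8.57, Q2=3.43; dissipated=25.714
Op 4: CLOSE 4-5: Q_total=27.00, C_total=11.00, V=2.45; Q4=14.73, Q5=12.27; dissipated=6.014
Total dissipated: 43.828 μJ

Answer: 43.83 μJ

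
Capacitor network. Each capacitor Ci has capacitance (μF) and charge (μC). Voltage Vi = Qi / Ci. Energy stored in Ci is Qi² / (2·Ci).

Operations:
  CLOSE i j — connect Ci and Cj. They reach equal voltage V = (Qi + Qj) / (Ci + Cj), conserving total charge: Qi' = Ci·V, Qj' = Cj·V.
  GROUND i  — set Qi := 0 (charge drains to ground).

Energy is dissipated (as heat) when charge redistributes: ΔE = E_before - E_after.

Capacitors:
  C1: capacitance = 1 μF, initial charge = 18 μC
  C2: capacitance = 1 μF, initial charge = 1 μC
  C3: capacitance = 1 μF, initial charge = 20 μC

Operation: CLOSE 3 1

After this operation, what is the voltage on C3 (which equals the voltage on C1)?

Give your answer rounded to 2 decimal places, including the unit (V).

Initial: C1(1μF, Q=18μC, V=18.00V), C2(1μF, Q=1μC, V=1.00V), C3(1μF, Q=20μC, V=20.00V)
Op 1: CLOSE 3-1: Q_total=38.00, C_total=2.00, V=19.00; Q3=19.00, Q1=19.00; dissipated=1.000

Answer: 19.00 V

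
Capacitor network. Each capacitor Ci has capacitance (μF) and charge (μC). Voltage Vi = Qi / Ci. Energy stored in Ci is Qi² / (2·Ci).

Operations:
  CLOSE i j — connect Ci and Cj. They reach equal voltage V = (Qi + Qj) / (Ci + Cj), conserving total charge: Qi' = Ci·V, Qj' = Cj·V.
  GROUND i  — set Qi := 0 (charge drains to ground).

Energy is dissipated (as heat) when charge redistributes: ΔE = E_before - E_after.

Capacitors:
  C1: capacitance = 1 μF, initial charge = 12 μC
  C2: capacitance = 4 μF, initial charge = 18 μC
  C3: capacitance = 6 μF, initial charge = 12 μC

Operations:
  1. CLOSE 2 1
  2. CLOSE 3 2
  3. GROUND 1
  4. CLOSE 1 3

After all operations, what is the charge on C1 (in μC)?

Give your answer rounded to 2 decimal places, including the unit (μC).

Initial: C1(1μF, Q=12μC, V=12.00V), C2(4μF, Q=18μC, V=4.50V), C3(6μF, Q=12μC, V=2.00V)
Op 1: CLOSE 2-1: Q_total=30.00, C_total=5.00, V=6.00; Q2=24.00, Q1=6.00; dissipated=22.500
Op 2: CLOSE 3-2: Q_total=36.00, C_total=10.00, V=3.60; Q3=21.60, Q2=14.40; dissipated=19.200
Op 3: GROUND 1: Q1=0; energy lost=18.000
Op 4: CLOSE 1-3: Q_total=21.60, C_total=7.00, V=3.09; Q1=3.09, Q3=18.51; dissipated=5.554
Final charges: Q1=3.09, Q2=14.40, Q3=18.51

Answer: 3.09 μC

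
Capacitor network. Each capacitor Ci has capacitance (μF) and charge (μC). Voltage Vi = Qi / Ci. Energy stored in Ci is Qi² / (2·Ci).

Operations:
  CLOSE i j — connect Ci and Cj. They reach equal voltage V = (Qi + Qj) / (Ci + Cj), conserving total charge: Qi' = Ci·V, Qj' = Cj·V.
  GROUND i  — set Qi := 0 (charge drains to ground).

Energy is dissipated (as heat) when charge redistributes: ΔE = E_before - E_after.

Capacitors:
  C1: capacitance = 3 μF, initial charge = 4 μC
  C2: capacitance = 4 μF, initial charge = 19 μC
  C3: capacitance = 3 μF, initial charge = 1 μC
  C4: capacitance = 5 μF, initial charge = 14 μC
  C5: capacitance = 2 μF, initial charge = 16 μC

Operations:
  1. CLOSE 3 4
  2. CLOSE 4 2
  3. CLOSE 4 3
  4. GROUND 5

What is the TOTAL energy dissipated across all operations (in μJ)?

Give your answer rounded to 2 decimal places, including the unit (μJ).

Initial: C1(3μF, Q=4μC, V=1.33V), C2(4μF, Q=19μC, V=4.75V), C3(3μF, Q=1μC, V=0.33V), C4(5μF, Q=14μC, V=2.80V), C5(2μF, Q=16μC, V=8.00V)
Op 1: CLOSE 3-4: Q_total=15.00, C_total=8.00, V=1.88; Q3=5.62, Q4=9.38; dissipated=5.704
Op 2: CLOSE 4-2: Q_total=28.38, C_total=9.00, V=3.15; Q4=15.76, Q2=12.61; dissipated=9.184
Op 3: CLOSE 4-3: Q_total=21.39, C_total=8.00, V=2.67; Q4=13.37, Q3=8.02; dissipated=1.531
Op 4: GROUND 5: Q5=0; energy lost=64.000
Total dissipated: 80.419 μJ

Answer: 80.42 μJ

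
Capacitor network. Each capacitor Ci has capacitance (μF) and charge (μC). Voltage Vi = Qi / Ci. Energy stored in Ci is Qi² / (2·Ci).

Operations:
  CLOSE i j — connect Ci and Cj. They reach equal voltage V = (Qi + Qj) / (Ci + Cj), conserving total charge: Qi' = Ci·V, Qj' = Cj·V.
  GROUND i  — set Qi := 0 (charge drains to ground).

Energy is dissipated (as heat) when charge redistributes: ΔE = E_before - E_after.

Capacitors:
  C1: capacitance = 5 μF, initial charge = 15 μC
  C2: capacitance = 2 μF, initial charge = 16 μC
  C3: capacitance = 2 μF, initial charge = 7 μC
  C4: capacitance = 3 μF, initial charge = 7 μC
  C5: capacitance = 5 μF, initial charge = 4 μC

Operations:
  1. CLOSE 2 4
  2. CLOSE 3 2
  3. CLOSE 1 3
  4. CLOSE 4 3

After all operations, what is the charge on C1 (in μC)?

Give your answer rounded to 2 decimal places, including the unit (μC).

Initial: C1(5μF, Q=15μC, V=3.00V), C2(2μF, Q=16μC, V=8.00V), C3(2μF, Q=7μC, V=3.50V), C4(3μF, Q=7μC, V=2.33V), C5(5μF, Q=4μC, V=0.80V)
Op 1: CLOSE 2-4: Q_total=23.00, C_total=5.00, V=4.60; Q2=9.20, Q4=13.80; dissipated=19.267
Op 2: CLOSE 3-2: Q_total=16.20, C_total=4.00, V=4.05; Q3=8.10, Q2=8.10; dissipated=0.605
Op 3: CLOSE 1-3: Q_total=23.10, C_total=7.00, V=3.30; Q1=16.50, Q3=6.60; dissipated=0.787
Op 4: CLOSE 4-3: Q_total=20.40, C_total=5.00, V=4.08; Q4=12.24, Q3=8.16; dissipated=1.014
Final charges: Q1=16.50, Q2=8.10, Q3=8.16, Q4=12.24, Q5=4.00

Answer: 16.50 μC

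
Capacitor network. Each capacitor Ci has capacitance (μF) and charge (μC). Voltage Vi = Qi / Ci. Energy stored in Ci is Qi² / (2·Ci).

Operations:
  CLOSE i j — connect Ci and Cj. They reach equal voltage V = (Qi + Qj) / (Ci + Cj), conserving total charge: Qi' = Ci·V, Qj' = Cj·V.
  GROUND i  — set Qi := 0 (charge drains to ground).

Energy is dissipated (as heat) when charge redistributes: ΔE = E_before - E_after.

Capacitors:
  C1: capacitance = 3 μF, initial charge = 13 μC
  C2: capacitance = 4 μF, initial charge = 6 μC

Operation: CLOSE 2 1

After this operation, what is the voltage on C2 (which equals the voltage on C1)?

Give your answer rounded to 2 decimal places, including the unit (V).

Initial: C1(3μF, Q=13μC, V=4.33V), C2(4μF, Q=6μC, V=1.50V)
Op 1: CLOSE 2-1: Q_total=19.00, C_total=7.00, V=2.71; Q2=10.86, Q1=8.14; dissipated=6.881

Answer: 2.71 V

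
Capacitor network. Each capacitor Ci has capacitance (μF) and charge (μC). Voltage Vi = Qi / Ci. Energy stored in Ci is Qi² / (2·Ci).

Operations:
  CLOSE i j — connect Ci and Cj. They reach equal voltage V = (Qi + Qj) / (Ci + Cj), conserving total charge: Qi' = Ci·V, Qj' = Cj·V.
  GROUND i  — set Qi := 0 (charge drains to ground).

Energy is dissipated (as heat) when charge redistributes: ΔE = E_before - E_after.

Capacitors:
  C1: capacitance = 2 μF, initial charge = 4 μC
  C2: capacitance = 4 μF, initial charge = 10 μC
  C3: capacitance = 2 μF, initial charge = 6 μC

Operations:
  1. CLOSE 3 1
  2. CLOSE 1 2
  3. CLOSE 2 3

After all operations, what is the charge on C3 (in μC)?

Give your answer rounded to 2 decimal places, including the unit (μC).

Initial: C1(2μF, Q=4μC, V=2.00V), C2(4μF, Q=10μC, V=2.50V), C3(2μF, Q=6μC, V=3.00V)
Op 1: CLOSE 3-1: Q_total=10.00, C_total=4.00, V=2.50; Q3=5.00, Q1=5.00; dissipated=0.500
Op 2: CLOSE 1-2: Q_total=15.00, C_total=6.00, V=2.50; Q1=5.00, Q2=10.00; dissipated=0.000
Op 3: CLOSE 2-3: Q_total=15.00, C_total=6.00, V=2.50; Q2=10.00, Q3=5.00; dissipated=0.000
Final charges: Q1=5.00, Q2=10.00, Q3=5.00

Answer: 5.00 μC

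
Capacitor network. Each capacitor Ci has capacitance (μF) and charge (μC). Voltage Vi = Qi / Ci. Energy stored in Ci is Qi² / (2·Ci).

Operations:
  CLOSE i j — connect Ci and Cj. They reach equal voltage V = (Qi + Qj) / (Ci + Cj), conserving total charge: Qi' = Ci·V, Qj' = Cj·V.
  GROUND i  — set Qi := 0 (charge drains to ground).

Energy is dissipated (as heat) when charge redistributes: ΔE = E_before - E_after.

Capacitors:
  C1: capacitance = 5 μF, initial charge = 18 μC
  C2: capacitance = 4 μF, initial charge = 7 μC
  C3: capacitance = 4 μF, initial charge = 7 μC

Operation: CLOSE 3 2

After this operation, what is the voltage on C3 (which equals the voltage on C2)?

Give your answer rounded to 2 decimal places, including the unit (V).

Answer: 1.75 V

Derivation:
Initial: C1(5μF, Q=18μC, V=3.60V), C2(4μF, Q=7μC, V=1.75V), C3(4μF, Q=7μC, V=1.75V)
Op 1: CLOSE 3-2: Q_total=14.00, C_total=8.00, V=1.75; Q3=7.00, Q2=7.00; dissipated=0.000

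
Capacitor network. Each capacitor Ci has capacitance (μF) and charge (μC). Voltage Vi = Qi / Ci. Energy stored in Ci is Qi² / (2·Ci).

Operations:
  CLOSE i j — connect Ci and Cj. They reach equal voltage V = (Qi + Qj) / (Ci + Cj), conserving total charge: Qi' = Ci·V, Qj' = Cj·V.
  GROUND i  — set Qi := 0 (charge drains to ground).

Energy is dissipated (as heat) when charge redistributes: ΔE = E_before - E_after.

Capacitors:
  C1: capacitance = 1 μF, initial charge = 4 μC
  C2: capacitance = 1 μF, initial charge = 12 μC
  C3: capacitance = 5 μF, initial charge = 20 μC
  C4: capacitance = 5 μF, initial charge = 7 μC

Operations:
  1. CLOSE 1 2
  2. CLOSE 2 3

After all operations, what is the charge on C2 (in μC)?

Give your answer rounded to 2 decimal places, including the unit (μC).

Initial: C1(1μF, Q=4μC, V=4.00V), C2(1μF, Q=12μC, V=12.00V), C3(5μF, Q=20μC, V=4.00V), C4(5μF, Q=7μC, V=1.40V)
Op 1: CLOSE 1-2: Q_total=16.00, C_total=2.00, V=8.00; Q1=8.00, Q2=8.00; dissipated=16.000
Op 2: CLOSE 2-3: Q_total=28.00, C_total=6.00, V=4.67; Q2=4.67, Q3=23.33; dissipated=6.667
Final charges: Q1=8.00, Q2=4.67, Q3=23.33, Q4=7.00

Answer: 4.67 μC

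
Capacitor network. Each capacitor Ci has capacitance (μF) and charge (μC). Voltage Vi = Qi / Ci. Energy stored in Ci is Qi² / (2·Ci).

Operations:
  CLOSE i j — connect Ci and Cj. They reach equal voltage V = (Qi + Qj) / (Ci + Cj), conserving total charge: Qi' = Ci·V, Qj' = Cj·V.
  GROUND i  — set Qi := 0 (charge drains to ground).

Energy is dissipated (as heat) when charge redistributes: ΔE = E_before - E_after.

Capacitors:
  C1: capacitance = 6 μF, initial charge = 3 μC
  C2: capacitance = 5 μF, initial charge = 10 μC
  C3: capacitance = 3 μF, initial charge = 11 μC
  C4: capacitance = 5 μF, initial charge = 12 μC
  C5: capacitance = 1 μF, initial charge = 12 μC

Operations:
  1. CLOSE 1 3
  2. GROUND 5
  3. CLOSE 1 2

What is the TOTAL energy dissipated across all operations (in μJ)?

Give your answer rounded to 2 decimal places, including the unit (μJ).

Initial: C1(6μF, Q=3μC, V=0.50V), C2(5μF, Q=10μC, V=2.00V), C3(3μF, Q=11μC, V=3.67V), C4(5μF, Q=12μC, V=2.40V), C5(1μF, Q=12μC, V=12.00V)
Op 1: CLOSE 1-3: Q_total=14.00, C_total=9.00, V=1.56; Q1=9.33, Q3=4.67; dissipated=10.028
Op 2: GROUND 5: Q5=0; energy lost=72.000
Op 3: CLOSE 1-2: Q_total=19.33, C_total=11.00, V=1.76; Q1=10.55, Q2=8.79; dissipated=0.269
Total dissipated: 82.297 μJ

Answer: 82.30 μJ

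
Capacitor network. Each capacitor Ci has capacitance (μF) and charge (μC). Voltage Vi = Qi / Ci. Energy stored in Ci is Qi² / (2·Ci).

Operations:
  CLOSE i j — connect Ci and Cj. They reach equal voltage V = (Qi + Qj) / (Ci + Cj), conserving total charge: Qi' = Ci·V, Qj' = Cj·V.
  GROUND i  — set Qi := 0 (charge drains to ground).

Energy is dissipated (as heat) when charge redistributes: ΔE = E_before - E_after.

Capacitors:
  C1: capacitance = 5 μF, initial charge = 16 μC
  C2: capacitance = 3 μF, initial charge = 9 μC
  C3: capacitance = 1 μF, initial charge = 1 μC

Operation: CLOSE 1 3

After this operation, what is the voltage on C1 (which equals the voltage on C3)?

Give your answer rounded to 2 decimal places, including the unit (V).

Initial: C1(5μF, Q=16μC, V=3.20V), C2(3μF, Q=9μC, V=3.00V), C3(1μF, Q=1μC, V=1.00V)
Op 1: CLOSE 1-3: Q_total=17.00, C_total=6.00, V=2.83; Q1=14.17, Q3=2.83; dissipated=2.017

Answer: 2.83 V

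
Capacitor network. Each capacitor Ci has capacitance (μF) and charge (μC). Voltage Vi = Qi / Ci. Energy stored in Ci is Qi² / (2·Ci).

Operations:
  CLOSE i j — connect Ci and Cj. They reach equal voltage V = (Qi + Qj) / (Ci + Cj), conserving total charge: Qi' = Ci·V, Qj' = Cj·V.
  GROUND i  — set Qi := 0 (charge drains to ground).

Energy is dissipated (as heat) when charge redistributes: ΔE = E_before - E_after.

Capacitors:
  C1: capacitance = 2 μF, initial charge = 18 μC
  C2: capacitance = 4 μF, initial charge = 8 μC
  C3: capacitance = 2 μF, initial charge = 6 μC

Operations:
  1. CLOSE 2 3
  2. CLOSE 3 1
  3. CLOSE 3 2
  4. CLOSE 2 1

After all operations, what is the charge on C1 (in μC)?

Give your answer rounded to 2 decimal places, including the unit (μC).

Initial: C1(2μF, Q=18μC, V=9.00V), C2(4μF, Q=8μC, V=2.00V), C3(2μF, Q=6μC, V=3.00V)
Op 1: CLOSE 2-3: Q_total=14.00, C_total=6.00, V=2.33; Q2=9.33, Q3=4.67; dissipated=0.667
Op 2: CLOSE 3-1: Q_total=22.67, C_total=4.00, V=5.67; Q3=11.33, Q1=11.33; dissipated=22.222
Op 3: CLOSE 3-2: Q_total=20.67, C_total=6.00, V=3.44; Q3=6.89, Q2=13.78; dissipated=7.407
Op 4: CLOSE 2-1: Q_total=25.11, C_total=6.00, V=4.19; Q2=16.74, Q1=8.37; dissipated=3.292
Final charges: Q1=8.37, Q2=16.74, Q3=6.89

Answer: 8.37 μC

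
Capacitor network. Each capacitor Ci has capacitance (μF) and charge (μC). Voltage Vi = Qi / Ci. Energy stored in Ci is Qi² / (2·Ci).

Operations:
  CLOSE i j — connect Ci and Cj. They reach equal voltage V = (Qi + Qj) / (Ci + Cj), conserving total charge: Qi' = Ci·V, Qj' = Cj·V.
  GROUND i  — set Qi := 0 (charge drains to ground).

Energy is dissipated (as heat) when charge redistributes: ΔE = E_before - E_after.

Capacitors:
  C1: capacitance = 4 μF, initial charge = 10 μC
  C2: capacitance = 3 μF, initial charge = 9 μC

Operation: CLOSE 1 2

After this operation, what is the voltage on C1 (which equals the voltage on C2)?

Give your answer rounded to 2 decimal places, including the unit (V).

Initial: C1(4μF, Q=10μC, V=2.50V), C2(3μF, Q=9μC, V=3.00V)
Op 1: CLOSE 1-2: Q_total=19.00, C_total=7.00, V=2.71; Q1=10.86, Q2=8.14; dissipated=0.214

Answer: 2.71 V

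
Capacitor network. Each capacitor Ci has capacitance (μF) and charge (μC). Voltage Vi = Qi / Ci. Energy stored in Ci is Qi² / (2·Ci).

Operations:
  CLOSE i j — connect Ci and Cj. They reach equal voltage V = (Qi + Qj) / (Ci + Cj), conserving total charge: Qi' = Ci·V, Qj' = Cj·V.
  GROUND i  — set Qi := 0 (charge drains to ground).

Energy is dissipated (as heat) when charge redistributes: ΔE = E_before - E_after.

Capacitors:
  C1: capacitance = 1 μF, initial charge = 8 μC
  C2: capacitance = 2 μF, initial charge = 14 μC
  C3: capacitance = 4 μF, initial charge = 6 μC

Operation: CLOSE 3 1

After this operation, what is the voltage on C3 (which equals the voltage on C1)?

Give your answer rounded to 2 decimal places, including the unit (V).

Initial: C1(1μF, Q=8μC, V=8.00V), C2(2μF, Q=14μC, V=7.00V), C3(4μF, Q=6μC, V=1.50V)
Op 1: CLOSE 3-1: Q_total=14.00, C_total=5.00, V=2.80; Q3=11.20, Q1=2.80; dissipated=16.900

Answer: 2.80 V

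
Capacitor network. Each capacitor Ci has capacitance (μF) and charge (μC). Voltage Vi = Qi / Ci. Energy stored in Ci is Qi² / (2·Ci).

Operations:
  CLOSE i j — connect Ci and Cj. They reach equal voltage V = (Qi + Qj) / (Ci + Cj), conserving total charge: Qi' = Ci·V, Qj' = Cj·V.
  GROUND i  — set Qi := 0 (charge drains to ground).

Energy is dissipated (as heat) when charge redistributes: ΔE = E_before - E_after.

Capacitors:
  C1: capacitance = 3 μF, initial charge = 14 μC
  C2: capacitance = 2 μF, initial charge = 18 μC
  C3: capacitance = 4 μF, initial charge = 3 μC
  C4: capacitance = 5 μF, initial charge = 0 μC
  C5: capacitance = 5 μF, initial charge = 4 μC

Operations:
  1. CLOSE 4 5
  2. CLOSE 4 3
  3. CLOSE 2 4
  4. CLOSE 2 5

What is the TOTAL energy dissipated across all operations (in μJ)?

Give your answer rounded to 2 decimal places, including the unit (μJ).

Answer: 56.58 μJ

Derivation:
Initial: C1(3μF, Q=14μC, V=4.67V), C2(2μF, Q=18μC, V=9.00V), C3(4μF, Q=3μC, V=0.75V), C4(5μF, Q=0μC, V=0.00V), C5(5μF, Q=4μC, V=0.80V)
Op 1: CLOSE 4-5: Q_total=4.00, C_total=10.00, V=0.40; Q4=2.00, Q5=2.00; dissipated=0.800
Op 2: CLOSE 4-3: Q_total=5.00, C_total=9.00, V=0.56; Q4=2.78, Q3=2.22; dissipated=0.136
Op 3: CLOSE 2-4: Q_total=20.78, C_total=7.00, V=2.97; Q2=5.94, Q4=14.84; dissipated=50.935
Op 4: CLOSE 2-5: Q_total=7.94, C_total=7.00, V=1.13; Q2=2.27, Q5=5.67; dissipated=4.711
Total dissipated: 56.582 μJ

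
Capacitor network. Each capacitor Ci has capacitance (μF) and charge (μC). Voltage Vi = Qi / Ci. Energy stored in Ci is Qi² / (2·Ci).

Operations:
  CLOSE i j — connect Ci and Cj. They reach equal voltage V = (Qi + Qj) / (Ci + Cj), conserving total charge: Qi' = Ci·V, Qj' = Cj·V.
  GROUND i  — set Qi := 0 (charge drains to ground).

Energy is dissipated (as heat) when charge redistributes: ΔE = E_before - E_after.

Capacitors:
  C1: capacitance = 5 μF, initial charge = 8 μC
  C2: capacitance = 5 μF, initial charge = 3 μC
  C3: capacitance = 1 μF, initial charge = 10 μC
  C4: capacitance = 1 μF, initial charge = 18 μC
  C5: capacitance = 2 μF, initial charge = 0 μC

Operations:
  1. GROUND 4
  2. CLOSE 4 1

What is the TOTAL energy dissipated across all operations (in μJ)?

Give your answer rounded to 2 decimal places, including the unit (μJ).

Answer: 163.07 μJ

Derivation:
Initial: C1(5μF, Q=8μC, V=1.60V), C2(5μF, Q=3μC, V=0.60V), C3(1μF, Q=10μC, V=10.00V), C4(1μF, Q=18μC, V=18.00V), C5(2μF, Q=0μC, V=0.00V)
Op 1: GROUND 4: Q4=0; energy lost=162.000
Op 2: CLOSE 4-1: Q_total=8.00, C_total=6.00, V=1.33; Q4=1.33, Q1=6.67; dissipated=1.067
Total dissipated: 163.067 μJ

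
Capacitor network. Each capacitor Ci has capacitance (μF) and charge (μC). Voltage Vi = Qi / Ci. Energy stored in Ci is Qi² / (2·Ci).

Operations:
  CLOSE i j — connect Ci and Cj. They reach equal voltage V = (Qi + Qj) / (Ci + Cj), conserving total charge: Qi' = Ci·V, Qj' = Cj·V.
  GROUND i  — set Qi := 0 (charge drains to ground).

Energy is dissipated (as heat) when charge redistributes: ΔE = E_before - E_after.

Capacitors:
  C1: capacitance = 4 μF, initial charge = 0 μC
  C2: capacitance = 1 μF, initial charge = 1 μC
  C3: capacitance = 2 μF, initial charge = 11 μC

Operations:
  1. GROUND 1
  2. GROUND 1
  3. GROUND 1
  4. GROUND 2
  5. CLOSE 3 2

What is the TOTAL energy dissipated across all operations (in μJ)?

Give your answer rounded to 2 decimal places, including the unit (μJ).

Answer: 10.58 μJ

Derivation:
Initial: C1(4μF, Q=0μC, V=0.00V), C2(1μF, Q=1μC, V=1.00V), C3(2μF, Q=11μC, V=5.50V)
Op 1: GROUND 1: Q1=0; energy lost=0.000
Op 2: GROUND 1: Q1=0; energy lost=0.000
Op 3: GROUND 1: Q1=0; energy lost=0.000
Op 4: GROUND 2: Q2=0; energy lost=0.500
Op 5: CLOSE 3-2: Q_total=11.00, C_total=3.00, V=3.67; Q3=7.33, Q2=3.67; dissipated=10.083
Total dissipated: 10.583 μJ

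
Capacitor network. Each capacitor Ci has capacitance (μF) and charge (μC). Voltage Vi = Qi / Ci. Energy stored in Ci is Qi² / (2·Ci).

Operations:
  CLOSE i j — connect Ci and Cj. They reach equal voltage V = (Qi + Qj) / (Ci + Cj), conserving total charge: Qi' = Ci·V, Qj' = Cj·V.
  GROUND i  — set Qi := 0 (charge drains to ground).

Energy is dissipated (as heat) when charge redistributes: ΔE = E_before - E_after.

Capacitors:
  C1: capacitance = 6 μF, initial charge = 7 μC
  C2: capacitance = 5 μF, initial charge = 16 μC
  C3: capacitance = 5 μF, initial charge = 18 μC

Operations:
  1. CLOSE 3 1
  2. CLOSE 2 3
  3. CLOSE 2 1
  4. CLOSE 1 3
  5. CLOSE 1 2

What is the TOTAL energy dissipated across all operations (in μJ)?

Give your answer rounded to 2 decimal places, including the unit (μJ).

Answer: 9.55 μJ

Derivation:
Initial: C1(6μF, Q=7μC, V=1.17V), C2(5μF, Q=16μC, V=3.20V), C3(5μF, Q=18μC, V=3.60V)
Op 1: CLOSE 3-1: Q_total=25.00, C_total=11.00, V=2.27; Q3=11.36, Q1=13.64; dissipated=8.074
Op 2: CLOSE 2-3: Q_total=27.36, C_total=10.00, V=2.74; Q2=13.68, Q3=13.68; dissipated=1.075
Op 3: CLOSE 2-1: Q_total=27.32, C_total=11.00, V=2.48; Q2=12.42, Q1=14.90; dissipated=0.293
Op 4: CLOSE 1-3: Q_total=28.58, C_total=11.00, V=2.60; Q1=15.59, Q3=12.99; dissipated=0.087
Op 5: CLOSE 1-2: Q_total=28.01, C_total=11.00, V=2.55; Q1=15.28, Q2=12.73; dissipated=0.018
Total dissipated: 9.547 μJ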